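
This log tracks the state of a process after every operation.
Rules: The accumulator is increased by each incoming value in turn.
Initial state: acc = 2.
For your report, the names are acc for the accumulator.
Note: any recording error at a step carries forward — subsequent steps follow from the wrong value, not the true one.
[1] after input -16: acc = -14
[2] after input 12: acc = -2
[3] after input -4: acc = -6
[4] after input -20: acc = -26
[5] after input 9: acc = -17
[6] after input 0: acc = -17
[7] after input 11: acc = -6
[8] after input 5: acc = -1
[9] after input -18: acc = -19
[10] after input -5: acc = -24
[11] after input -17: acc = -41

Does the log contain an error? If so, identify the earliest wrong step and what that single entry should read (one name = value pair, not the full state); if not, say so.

no error

Step 1: acc = 2 + -16 = -14 — exactly as logged.
Step 2: acc = -14 + 12 = -2 — confirmed correct.
Step 3: acc = -2 + -4 = -6 — checks out.
Step 4: acc = -6 + -20 = -26 — same as recorded.
Step 5: acc = -26 + 9 = -17 — consistent with the log.
Step 6: acc = -17 + 0 = -17 — matches.
Step 7: acc = -17 + 11 = -6 — verified.
Step 8: acc = -6 + 5 = -1 — in agreement.
Step 9: acc = -1 + -18 = -19 — same as recorded.
Step 10: acc = -19 + -5 = -24 — confirmed correct.
Step 11: acc = -24 + -17 = -41 — same as recorded.
The whole run recomputes cleanly — no discrepancies.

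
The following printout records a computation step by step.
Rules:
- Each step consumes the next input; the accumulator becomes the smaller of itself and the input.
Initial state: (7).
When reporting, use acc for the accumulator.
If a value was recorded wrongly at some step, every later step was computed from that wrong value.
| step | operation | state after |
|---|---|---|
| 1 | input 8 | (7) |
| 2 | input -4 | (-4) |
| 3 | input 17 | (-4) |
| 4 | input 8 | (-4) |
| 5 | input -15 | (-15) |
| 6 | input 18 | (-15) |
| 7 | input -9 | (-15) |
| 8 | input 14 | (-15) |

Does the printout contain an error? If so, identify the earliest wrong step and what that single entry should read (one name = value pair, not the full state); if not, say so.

no error

Step 1: acc = min(7, 8) = 7 — same as recorded.
Step 2: acc = min(7, -4) = -4 — verified.
Step 3: acc = min(-4, 17) = -4 — agrees with the printout.
Step 4: acc = min(-4, 8) = -4 — agrees with the printout.
Step 5: acc = min(-4, -15) = -15 — in agreement.
Step 6: acc = min(-15, 18) = -15 — agrees with the printout.
Step 7: acc = min(-15, -9) = -15 — verified.
Step 8: acc = min(-15, 14) = -15 — checks out.
The whole run recomputes cleanly — no discrepancies.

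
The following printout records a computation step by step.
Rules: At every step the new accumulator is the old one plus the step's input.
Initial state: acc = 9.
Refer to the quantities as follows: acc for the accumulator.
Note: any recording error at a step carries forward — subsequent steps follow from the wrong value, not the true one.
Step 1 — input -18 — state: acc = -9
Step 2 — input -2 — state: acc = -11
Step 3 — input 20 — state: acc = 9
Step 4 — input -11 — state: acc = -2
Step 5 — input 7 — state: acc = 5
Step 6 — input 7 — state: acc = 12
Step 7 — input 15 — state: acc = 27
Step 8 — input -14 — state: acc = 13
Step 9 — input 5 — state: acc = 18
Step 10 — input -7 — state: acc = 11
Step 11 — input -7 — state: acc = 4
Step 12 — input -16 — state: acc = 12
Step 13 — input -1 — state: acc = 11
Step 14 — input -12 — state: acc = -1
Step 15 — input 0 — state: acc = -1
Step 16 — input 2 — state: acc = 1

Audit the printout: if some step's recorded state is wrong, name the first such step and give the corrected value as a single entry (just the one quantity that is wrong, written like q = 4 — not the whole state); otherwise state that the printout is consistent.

step 1: acc = 9 + -18 = -9 -> matches
step 2: acc = -9 + -2 = -11 -> no discrepancy
step 3: acc = -11 + 20 = 9 -> agrees with the printout
step 4: acc = 9 + -11 = -2 -> agrees with the printout
step 5: acc = -2 + 7 = 5 -> exactly as logged
step 6: acc = 5 + 7 = 12 -> exactly as logged
step 7: acc = 12 + 15 = 27 -> consistent with the printout
step 8: acc = 27 + -14 = 13 -> in agreement
step 9: acc = 13 + 5 = 18 -> checks out
step 10: acc = 18 + -7 = 11 -> confirmed correct
step 11: acc = 11 + -7 = 4 -> matches
step 12: acc = 4 + -16 = -12 -> not what was recorded
That makes step 12 the first incorrect line — acc = -12 is what it should show.

step 12, acc = -12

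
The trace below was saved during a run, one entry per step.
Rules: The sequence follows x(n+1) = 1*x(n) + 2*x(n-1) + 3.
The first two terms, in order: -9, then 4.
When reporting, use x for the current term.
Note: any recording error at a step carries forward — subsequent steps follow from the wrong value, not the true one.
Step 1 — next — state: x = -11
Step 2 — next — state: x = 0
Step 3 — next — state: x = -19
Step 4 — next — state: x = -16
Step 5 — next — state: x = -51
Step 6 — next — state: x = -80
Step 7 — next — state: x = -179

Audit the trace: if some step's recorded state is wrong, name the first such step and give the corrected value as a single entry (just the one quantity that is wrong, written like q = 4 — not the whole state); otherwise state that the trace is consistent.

no error

Recomputing the run from the initial state:
step 1: x = -11
step 2: x = 0
step 3: x = -19
step 4: x = -16
step 5: x = -51
step 6: x = -80
step 7: x = -179
This matches the trace at every step.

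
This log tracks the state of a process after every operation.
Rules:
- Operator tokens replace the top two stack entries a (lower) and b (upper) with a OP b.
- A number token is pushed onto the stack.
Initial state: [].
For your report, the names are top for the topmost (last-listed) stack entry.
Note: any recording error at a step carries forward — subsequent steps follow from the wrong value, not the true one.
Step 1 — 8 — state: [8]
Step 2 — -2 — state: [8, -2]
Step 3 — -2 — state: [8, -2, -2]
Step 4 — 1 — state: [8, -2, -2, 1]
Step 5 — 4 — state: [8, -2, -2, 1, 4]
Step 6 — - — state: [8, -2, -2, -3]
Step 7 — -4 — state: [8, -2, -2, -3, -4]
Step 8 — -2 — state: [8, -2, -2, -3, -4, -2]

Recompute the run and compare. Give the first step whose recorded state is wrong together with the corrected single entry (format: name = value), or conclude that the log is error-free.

Recomputing the run from the initial state:
step 1: [8]
step 2: [8, -2]
step 3: [8, -2, -2]
step 4: [8, -2, -2, 1]
step 5: [8, -2, -2, 1, 4]
step 6: [8, -2, -2, -3]
step 7: [8, -2, -2, -3, -4]
step 8: [8, -2, -2, -3, -4, -2]
This matches the log at every step.

no error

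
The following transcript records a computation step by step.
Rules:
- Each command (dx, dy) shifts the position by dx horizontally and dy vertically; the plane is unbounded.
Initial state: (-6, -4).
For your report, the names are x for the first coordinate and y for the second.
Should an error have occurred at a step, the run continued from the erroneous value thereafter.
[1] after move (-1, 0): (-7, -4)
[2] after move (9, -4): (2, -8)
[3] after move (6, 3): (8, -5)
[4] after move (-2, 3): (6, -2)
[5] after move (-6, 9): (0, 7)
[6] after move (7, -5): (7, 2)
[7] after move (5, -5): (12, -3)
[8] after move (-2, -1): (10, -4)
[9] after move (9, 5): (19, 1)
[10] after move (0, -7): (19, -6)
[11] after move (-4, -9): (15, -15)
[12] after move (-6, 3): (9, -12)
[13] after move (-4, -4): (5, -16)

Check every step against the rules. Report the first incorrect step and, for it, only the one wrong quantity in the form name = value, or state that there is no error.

Recomputing the run from the initial state:
step 1: x = -7, y = -4
step 2: x = 2, y = -8
step 3: x = 8, y = -5
step 4: x = 6, y = -2
step 5: x = 0, y = 7
step 6: x = 7, y = 2
step 7: x = 12, y = -3
step 8: x = 10, y = -4
step 9: x = 19, y = 1
step 10: x = 19, y = -6
step 11: x = 15, y = -15
step 12: x = 9, y = -12
step 13: x = 5, y = -16
This matches the transcript at every step.

no error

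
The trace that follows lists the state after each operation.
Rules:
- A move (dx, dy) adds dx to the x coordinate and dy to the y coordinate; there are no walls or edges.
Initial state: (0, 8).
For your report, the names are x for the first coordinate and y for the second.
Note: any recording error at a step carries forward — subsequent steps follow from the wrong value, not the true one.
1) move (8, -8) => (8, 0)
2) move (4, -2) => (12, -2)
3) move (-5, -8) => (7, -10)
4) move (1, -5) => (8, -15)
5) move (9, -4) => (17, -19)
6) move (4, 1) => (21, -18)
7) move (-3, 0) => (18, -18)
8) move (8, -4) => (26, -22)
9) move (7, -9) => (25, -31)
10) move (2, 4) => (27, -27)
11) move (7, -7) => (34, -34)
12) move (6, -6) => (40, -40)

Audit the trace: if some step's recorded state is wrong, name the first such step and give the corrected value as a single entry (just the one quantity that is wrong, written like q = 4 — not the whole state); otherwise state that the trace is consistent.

Recomputing the run from the initial state:
step 1: x = 8, y = 0
step 2: x = 12, y = -2
step 3: x = 7, y = -10
step 4: x = 8, y = -15
step 5: x = 17, y = -19
step 6: x = 21, y = -18
step 7: x = 18, y = -18
step 8: x = 26, y = -22
step 9: x = 33, y = -31
step 10: x = 35, y = -27
step 11: x = 42, y = -34
step 12: x = 48, y = -40
The first disagreement with the trace is at step 9, where the value should be x = 33.

step 9, x = 33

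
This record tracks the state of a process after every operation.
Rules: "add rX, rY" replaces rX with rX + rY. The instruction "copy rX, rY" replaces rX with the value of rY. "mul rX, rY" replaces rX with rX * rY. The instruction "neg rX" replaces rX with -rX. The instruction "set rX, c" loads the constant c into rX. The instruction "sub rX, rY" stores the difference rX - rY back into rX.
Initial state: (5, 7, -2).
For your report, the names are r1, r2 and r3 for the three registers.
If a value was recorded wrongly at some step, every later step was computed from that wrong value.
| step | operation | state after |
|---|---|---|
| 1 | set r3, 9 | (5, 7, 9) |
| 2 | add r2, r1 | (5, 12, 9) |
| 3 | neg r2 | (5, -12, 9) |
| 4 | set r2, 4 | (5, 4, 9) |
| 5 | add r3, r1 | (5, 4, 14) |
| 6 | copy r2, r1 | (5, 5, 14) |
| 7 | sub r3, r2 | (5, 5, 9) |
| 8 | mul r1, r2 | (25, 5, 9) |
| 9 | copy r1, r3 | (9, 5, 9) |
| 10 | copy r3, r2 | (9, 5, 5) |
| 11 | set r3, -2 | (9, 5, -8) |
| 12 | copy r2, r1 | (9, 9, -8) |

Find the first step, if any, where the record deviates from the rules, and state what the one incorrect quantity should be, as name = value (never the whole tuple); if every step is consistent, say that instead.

step 11, r3 = -2

step 1: r3 = 9 -> consistent with the record
step 2: r2 = 7 + 5 = 12 -> same as recorded
step 3: r2 = -(12) = -12 -> agrees with the record
step 4: r2 = 4 -> matches
step 5: r3 = 9 + 5 = 14 -> verified
step 6: r2 = 5 -> agrees with the record
step 7: r3 = 14 - 5 = 9 -> checks out
step 8: r1 = 5 * 5 = 25 -> agrees with the record
step 9: r1 = 9 -> in agreement
step 10: r3 = 5 -> same as recorded
step 11: r3 = -2 -> first mismatch against the record
The earliest wrong entry is at step 11: it should read r3 = -2.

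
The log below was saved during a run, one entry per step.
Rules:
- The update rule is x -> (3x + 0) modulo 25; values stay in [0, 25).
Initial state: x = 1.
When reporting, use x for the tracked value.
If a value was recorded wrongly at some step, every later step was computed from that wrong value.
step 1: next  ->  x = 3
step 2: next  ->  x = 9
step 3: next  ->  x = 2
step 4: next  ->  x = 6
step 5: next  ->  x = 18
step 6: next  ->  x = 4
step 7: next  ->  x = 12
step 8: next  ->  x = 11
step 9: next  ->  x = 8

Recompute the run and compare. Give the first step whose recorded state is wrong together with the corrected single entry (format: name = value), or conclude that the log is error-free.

1. x = (3*1 + 0) mod 25 = 3 (exactly as logged)
2. x = (3*3 + 0) mod 25 = 9 (confirmed correct)
3. x = (3*9 + 0) mod 25 = 2 (no discrepancy)
4. x = (3*2 + 0) mod 25 = 6 (no discrepancy)
5. x = (3*6 + 0) mod 25 = 18 (consistent with the log)
6. x = (3*18 + 0) mod 25 = 4 (verified)
7. x = (3*4 + 0) mod 25 = 12 (same as recorded)
8. x = (3*12 + 0) mod 25 = 11 (consistent with the log)
9. x = (3*11 + 0) mod 25 = 8 (exactly as logged)
Nothing is out of place; the run is error-free.

no error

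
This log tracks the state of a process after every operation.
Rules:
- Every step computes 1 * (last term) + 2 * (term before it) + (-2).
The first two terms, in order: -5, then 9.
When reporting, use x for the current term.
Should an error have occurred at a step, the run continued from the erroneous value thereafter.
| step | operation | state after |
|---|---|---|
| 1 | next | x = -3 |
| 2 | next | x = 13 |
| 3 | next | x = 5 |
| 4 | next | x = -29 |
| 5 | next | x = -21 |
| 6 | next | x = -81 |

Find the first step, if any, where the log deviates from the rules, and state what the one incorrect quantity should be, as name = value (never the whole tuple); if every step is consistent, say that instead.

Recomputing the run from the initial state:
step 1: x = -3
step 2: x = 13
step 3: x = 5
step 4: x = 29
step 5: x = 37
step 6: x = 93
The first disagreement with the log is at step 4, where the value should be x = 29.

step 4, x = 29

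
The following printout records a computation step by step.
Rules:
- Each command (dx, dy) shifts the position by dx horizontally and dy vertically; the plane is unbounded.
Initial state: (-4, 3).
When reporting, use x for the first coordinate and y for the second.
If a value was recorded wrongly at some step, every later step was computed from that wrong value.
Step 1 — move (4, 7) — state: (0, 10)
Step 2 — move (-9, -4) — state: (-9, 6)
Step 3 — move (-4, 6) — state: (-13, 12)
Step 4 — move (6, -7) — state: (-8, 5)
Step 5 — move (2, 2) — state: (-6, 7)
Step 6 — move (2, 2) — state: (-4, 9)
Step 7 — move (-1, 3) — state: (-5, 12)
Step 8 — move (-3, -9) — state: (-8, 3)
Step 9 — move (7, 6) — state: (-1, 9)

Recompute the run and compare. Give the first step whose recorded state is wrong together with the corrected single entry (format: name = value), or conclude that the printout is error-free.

1. x = -4 + (4) = 0, y = 3 + (7) = 10 (matches)
2. x = 0 + (-9) = -9, y = 10 + (-4) = 6 (matches)
3. x = -9 + (-4) = -13, y = 6 + (6) = 12 (exactly as logged)
4. x = -13 + (6) = -7, y = 12 + (-7) = 5 (a discrepancy with the printout)
The earliest wrong entry is at step 4: it should read x = -7.

step 4, x = -7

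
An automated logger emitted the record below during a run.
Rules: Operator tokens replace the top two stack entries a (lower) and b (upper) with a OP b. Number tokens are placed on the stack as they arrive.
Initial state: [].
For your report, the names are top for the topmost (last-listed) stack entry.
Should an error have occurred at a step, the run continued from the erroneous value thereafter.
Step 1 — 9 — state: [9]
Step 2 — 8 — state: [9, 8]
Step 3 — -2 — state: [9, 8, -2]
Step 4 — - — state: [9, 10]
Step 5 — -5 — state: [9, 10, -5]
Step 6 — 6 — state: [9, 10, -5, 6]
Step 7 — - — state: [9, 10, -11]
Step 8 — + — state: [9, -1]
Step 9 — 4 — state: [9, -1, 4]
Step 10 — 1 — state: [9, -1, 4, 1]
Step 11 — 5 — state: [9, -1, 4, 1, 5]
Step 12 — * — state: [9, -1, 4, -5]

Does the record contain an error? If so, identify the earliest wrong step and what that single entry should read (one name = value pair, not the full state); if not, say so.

Recomputing the run from the initial state:
step 1: [9]
step 2: [9, 8]
step 3: [9, 8, -2]
step 4: [9, 10]
step 5: [9, 10, -5]
step 6: [9, 10, -5, 6]
step 7: [9, 10, -11]
step 8: [9, -1]
step 9: [9, -1, 4]
step 10: [9, -1, 4, 1]
step 11: [9, -1, 4, 1, 5]
step 12: [9, -1, 4, 5]
The first disagreement with the record is at step 12, where the value should be top = 5.

step 12, top = 5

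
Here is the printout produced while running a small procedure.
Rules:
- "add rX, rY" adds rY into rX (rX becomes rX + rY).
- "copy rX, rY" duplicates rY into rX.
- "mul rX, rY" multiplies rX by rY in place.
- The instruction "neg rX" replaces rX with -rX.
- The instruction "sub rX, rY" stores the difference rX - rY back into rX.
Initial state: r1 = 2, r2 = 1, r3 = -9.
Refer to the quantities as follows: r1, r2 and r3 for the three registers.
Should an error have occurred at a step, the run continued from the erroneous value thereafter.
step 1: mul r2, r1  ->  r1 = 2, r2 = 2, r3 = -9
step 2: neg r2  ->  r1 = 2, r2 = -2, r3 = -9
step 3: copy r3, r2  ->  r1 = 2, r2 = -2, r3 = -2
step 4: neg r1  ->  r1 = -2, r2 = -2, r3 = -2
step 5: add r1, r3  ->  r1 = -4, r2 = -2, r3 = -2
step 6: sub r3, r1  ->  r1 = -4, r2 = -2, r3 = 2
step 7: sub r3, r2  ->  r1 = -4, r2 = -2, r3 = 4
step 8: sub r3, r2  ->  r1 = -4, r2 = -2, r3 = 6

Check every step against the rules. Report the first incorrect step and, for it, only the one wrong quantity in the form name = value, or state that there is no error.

Recomputing the run from the initial state:
step 1: r1 = 2, r2 = 2, r3 = -9
step 2: r1 = 2, r2 = -2, r3 = -9
step 3: r1 = 2, r2 = -2, r3 = -2
step 4: r1 = -2, r2 = -2, r3 = -2
step 5: r1 = -4, r2 = -2, r3 = -2
step 6: r1 = -4, r2 = -2, r3 = 2
step 7: r1 = -4, r2 = -2, r3 = 4
step 8: r1 = -4, r2 = -2, r3 = 6
This matches the printout at every step.

no error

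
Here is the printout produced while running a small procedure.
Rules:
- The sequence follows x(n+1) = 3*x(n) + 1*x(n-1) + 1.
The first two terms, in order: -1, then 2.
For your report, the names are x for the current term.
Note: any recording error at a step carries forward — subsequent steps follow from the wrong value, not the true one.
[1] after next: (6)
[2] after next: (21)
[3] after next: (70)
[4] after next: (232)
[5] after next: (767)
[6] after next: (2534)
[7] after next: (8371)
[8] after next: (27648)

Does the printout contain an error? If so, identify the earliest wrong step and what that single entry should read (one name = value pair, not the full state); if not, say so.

Step 1: x = 3*(2) + (1)*(-1) + (1) = 6 — exactly as logged.
Step 2: x = 3*(6) + (1)*(2) + (1) = 21 — no discrepancy.
Step 3: x = 3*(21) + (1)*(6) + (1) = 70 — consistent with the printout.
Step 4: x = 3*(70) + (1)*(21) + (1) = 232 — consistent with the printout.
Step 5: x = 3*(232) + (1)*(70) + (1) = 767 — exactly as logged.
Step 6: x = 3*(767) + (1)*(232) + (1) = 2534 — consistent with the printout.
Step 7: x = 3*(2534) + (1)*(767) + (1) = 8370 — the entry is off here.
Conclusion: step 7 carries the first error; the entry should be x = 8370.

step 7, x = 8370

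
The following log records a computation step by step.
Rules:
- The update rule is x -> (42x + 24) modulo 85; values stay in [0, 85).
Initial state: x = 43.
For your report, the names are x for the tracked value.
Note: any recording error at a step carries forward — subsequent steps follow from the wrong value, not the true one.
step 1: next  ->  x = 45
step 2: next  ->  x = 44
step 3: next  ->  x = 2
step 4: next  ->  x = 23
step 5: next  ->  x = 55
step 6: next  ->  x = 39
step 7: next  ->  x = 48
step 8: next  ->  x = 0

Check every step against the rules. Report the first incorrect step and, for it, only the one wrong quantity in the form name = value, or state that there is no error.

step 7, x = 47

Recomputing the run from the initial state:
step 1: x = 45
step 2: x = 44
step 3: x = 2
step 4: x = 23
step 5: x = 55
step 6: x = 39
step 7: x = 47
step 8: x = 43
The first disagreement with the log is at step 7, where the value should be x = 47.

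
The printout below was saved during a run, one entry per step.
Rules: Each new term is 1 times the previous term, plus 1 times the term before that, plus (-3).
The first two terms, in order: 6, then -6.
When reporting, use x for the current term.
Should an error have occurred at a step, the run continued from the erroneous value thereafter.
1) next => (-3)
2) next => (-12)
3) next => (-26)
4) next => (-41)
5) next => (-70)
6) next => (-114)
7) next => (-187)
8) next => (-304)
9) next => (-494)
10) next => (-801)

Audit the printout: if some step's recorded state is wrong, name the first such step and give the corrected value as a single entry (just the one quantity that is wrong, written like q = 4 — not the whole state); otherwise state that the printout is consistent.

Recomputing the run from the initial state:
step 1: x = -3
step 2: x = -12
step 3: x = -18
step 4: x = -33
step 5: x = -54
step 6: x = -90
step 7: x = -147
step 8: x = -240
step 9: x = -390
step 10: x = -633
The first disagreement with the printout is at step 3, where the value should be x = -18.

step 3, x = -18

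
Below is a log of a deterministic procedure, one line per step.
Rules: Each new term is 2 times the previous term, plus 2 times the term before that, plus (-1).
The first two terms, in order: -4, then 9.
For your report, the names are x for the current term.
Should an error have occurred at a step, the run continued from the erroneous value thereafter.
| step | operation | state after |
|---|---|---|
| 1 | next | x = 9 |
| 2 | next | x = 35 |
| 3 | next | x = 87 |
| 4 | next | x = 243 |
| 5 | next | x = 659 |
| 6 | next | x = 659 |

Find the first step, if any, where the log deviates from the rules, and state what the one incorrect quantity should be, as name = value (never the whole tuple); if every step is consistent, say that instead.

step 6, x = 1803

Recomputing the run from the initial state:
step 1: x = 9
step 2: x = 35
step 3: x = 87
step 4: x = 243
step 5: x = 659
step 6: x = 1803
The first disagreement with the log is at step 6, where the value should be x = 1803.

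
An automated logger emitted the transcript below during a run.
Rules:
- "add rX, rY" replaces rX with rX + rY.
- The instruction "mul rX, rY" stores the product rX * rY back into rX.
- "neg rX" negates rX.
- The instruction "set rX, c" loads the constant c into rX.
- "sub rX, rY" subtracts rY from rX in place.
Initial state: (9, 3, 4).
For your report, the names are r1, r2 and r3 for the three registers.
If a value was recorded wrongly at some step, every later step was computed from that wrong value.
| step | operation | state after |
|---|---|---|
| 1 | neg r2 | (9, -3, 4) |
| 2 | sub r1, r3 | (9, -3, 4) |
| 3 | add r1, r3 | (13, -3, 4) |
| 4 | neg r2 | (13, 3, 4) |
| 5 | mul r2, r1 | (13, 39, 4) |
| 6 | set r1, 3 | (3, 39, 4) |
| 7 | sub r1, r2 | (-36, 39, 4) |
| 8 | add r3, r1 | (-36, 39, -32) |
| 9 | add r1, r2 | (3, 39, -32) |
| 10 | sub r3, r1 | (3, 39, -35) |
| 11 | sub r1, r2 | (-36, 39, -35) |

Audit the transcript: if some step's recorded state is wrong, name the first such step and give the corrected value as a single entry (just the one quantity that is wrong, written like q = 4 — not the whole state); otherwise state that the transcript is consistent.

step 2, r1 = 5

1. r2 = -(3) = -3 (confirmed correct)
2. r1 = 9 - 4 = 5 (the recorded entry deviates here)
Conclusion: step 2 carries the first error; the entry should be r1 = 5.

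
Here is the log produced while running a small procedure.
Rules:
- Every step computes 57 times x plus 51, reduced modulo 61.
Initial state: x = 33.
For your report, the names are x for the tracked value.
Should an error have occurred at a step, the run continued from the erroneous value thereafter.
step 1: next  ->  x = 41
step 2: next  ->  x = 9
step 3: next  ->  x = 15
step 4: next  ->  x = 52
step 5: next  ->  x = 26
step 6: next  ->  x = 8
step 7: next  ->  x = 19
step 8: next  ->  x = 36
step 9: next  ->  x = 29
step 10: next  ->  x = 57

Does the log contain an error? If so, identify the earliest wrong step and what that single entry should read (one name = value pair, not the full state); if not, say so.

no error

Recomputing the run from the initial state:
step 1: x = 41
step 2: x = 9
step 3: x = 15
step 4: x = 52
step 5: x = 26
step 6: x = 8
step 7: x = 19
step 8: x = 36
step 9: x = 29
step 10: x = 57
This matches the log at every step.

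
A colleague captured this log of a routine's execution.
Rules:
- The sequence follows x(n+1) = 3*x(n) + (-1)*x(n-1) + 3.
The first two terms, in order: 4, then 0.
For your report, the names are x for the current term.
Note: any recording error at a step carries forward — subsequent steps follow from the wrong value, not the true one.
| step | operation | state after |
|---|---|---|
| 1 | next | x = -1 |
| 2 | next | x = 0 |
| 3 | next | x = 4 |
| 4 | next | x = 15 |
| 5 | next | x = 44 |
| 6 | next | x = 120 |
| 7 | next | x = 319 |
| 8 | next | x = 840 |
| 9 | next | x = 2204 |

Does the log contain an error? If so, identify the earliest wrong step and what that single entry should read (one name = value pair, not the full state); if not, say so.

no error

Step 1: x = 3*(0) + (-1)*(4) + (3) = -1 — in agreement.
Step 2: x = 3*(-1) + (-1)*(0) + (3) = 0 — no discrepancy.
Step 3: x = 3*(0) + (-1)*(-1) + (3) = 4 — matches.
Step 4: x = 3*(4) + (-1)*(0) + (3) = 15 — no discrepancy.
Step 5: x = 3*(15) + (-1)*(4) + (3) = 44 — matches.
Step 6: x = 3*(44) + (-1)*(15) + (3) = 120 — same as recorded.
Step 7: x = 3*(120) + (-1)*(44) + (3) = 319 — verified.
Step 8: x = 3*(319) + (-1)*(120) + (3) = 840 — matches.
Step 9: x = 3*(840) + (-1)*(319) + (3) = 2204 — confirmed correct.
Nothing is out of place; the run is error-free.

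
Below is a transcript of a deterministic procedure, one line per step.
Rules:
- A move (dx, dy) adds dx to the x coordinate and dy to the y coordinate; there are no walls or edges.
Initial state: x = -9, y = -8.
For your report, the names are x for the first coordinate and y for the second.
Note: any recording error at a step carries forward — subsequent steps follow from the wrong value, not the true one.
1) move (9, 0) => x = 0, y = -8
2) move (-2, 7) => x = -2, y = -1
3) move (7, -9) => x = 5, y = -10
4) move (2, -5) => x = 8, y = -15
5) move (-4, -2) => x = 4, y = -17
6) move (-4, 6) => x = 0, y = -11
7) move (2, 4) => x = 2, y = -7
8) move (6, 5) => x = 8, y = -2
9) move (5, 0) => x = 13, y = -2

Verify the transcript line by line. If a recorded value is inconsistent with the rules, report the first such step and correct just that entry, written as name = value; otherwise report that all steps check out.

Recomputing the run from the initial state:
step 1: x = 0, y = -8
step 2: x = -2, y = -1
step 3: x = 5, y = -10
step 4: x = 7, y = -15
step 5: x = 3, y = -17
step 6: x = -1, y = -11
step 7: x = 1, y = -7
step 8: x = 7, y = -2
step 9: x = 12, y = -2
The first disagreement with the transcript is at step 4, where the value should be x = 7.

step 4, x = 7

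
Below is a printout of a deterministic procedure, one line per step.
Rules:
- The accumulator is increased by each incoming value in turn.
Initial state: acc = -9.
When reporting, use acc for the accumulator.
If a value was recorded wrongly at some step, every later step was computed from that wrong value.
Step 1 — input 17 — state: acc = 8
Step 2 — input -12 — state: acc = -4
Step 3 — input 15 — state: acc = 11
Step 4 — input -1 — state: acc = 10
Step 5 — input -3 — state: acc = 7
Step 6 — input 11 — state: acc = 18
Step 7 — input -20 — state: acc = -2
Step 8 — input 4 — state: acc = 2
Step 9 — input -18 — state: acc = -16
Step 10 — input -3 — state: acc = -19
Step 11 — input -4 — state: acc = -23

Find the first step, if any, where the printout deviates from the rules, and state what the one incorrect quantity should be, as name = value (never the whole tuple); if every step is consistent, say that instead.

no error

Recomputing the run from the initial state:
step 1: acc = 8
step 2: acc = -4
step 3: acc = 11
step 4: acc = 10
step 5: acc = 7
step 6: acc = 18
step 7: acc = -2
step 8: acc = 2
step 9: acc = -16
step 10: acc = -19
step 11: acc = -23
This matches the printout at every step.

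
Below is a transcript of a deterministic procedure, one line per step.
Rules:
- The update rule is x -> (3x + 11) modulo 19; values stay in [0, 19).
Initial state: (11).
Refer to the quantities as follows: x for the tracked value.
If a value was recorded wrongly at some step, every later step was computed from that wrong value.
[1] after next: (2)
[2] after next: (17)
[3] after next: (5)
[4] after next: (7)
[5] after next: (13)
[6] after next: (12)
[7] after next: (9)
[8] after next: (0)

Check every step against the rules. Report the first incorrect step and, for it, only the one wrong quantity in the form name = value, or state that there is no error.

step 1: x = (3*11 + 11) mod 19 = 6 -> first mismatch against the transcript
The audit stops at step 1: the recorded entry is wrong and should be x = 6.

step 1, x = 6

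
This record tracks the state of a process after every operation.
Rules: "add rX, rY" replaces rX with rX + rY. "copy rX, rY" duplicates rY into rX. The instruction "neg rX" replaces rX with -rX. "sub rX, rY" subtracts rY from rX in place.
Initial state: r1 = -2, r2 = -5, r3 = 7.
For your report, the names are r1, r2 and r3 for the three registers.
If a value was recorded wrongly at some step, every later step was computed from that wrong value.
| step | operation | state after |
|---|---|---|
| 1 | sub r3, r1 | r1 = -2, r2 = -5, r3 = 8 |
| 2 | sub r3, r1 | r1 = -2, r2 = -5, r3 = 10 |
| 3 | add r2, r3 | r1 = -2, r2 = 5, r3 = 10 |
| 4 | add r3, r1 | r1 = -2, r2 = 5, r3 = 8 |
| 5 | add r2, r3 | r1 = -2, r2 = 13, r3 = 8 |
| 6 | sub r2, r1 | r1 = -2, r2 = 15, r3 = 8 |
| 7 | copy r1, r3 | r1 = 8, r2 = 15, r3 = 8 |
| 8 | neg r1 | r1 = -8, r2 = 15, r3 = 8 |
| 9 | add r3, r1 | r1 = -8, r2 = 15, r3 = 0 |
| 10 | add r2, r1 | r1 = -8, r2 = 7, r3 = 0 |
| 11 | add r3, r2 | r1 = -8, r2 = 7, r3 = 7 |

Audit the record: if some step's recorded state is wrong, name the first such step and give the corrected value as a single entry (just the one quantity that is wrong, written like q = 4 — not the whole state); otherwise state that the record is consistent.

Recomputing the run from the initial state:
step 1: r1 = -2, r2 = -5, r3 = 9
step 2: r1 = -2, r2 = -5, r3 = 11
step 3: r1 = -2, r2 = 6, r3 = 11
step 4: r1 = -2, r2 = 6, r3 = 9
step 5: r1 = -2, r2 = 15, r3 = 9
step 6: r1 = -2, r2 = 17, r3 = 9
step 7: r1 = 9, r2 = 17, r3 = 9
step 8: r1 = -9, r2 = 17, r3 = 9
step 9: r1 = -9, r2 = 17, r3 = 0
step 10: r1 = -9, r2 = 8, r3 = 0
step 11: r1 = -9, r2 = 8, r3 = 8
The first disagreement with the record is at step 1, where the value should be r3 = 9.

step 1, r3 = 9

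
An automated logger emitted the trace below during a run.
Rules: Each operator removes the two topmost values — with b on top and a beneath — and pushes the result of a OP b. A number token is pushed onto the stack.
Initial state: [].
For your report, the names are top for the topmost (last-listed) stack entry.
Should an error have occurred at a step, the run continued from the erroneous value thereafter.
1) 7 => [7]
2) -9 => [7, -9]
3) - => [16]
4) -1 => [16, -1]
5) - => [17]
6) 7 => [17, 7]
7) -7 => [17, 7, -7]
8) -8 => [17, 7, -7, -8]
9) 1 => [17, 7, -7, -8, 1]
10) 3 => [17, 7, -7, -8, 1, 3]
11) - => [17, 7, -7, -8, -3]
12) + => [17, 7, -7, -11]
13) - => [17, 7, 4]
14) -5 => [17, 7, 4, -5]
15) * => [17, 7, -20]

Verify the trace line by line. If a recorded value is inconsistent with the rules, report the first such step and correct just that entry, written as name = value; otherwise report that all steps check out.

step 11, top = -2

Step 1: push 7: top = 7 — checks out.
Step 2: push -9: top = -9 — in agreement.
Step 3: 7 - -9 = 16 — matches.
Step 4: push -1: top = -1 — verified.
Step 5: 16 - -1 = 17 — agrees with the trace.
Step 6: push 7: top = 7 — consistent with the trace.
Step 7: push -7: top = -7 — same as recorded.
Step 8: push -8: top = -8 — exactly as logged.
Step 9: push 1: top = 1 — in agreement.
Step 10: push 3: top = 3 — exactly as logged.
Step 11: 1 - 3 = -2 — not what was recorded.
So the first discrepancy is step 11, where the right value is top = -2.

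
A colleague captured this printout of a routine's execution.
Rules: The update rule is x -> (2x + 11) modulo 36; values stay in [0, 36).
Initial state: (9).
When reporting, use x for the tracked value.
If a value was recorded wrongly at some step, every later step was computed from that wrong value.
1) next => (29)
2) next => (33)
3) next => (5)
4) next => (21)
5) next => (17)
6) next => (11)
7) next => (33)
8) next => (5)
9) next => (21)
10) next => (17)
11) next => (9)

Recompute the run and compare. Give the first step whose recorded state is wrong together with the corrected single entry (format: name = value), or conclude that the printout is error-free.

1. x = (2*9 + 11) mod 36 = 29 (matches)
2. x = (2*29 + 11) mod 36 = 33 (same as recorded)
3. x = (2*33 + 11) mod 36 = 5 (confirmed correct)
4. x = (2*5 + 11) mod 36 = 21 (confirmed correct)
5. x = (2*21 + 11) mod 36 = 17 (agrees with the printout)
6. x = (2*17 + 11) mod 36 = 9 (first mismatch against the printout)
Step 6 is the first one off; corrected, x = 9.

step 6, x = 9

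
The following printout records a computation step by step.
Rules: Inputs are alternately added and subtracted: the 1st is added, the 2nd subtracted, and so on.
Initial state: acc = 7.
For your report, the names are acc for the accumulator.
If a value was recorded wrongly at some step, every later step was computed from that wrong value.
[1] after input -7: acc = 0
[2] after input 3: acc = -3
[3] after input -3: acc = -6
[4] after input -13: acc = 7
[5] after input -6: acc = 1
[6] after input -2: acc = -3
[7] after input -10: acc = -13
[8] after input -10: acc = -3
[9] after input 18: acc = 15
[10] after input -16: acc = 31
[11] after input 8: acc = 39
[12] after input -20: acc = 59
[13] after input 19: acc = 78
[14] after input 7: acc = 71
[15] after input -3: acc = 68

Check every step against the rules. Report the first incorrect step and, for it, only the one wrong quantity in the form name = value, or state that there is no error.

Recomputing the run from the initial state:
step 1: acc = 0
step 2: acc = -3
step 3: acc = -6
step 4: acc = 7
step 5: acc = 1
step 6: acc = 3
step 7: acc = -7
step 8: acc = 3
step 9: acc = 21
step 10: acc = 37
step 11: acc = 45
step 12: acc = 65
step 13: acc = 84
step 14: acc = 77
step 15: acc = 74
The first disagreement with the printout is at step 6, where the value should be acc = 3.

step 6, acc = 3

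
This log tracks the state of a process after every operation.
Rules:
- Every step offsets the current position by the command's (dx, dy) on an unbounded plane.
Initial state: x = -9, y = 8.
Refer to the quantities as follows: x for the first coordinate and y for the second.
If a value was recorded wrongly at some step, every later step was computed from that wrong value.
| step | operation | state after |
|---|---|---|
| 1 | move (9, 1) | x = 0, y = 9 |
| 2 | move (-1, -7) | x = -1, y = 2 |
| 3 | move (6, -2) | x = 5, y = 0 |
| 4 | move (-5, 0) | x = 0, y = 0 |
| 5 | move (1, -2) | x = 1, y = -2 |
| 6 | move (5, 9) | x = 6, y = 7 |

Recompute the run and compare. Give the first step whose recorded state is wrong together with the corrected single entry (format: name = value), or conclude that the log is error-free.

step 1: x = -9 + (9) = 0, y = 8 + (1) = 9 -> consistent with the log
step 2: x = 0 + (-1) = -1, y = 9 + (-7) = 2 -> consistent with the log
step 3: x = -1 + (6) = 5, y = 2 + (-2) = 0 -> consistent with the log
step 4: x = 5 + (-5) = 0, y = 0 + (0) = 0 -> verified
step 5: x = 0 + (1) = 1, y = 0 + (-2) = -2 -> no discrepancy
step 6: x = 1 + (5) = 6, y = -2 + (9) = 7 -> verified
No step deviates from the rules.

no error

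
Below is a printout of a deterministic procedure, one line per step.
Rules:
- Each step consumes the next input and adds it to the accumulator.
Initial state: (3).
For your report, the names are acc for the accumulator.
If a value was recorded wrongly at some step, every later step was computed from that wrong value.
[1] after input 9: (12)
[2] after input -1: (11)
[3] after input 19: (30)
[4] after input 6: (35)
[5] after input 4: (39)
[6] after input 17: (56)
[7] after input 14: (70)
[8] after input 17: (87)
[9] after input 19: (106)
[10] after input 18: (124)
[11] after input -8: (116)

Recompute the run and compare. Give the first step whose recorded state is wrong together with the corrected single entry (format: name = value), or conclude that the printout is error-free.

Recomputing the run from the initial state:
step 1: acc = 12
step 2: acc = 11
step 3: acc = 30
step 4: acc = 36
step 5: acc = 40
step 6: acc = 57
step 7: acc = 71
step 8: acc = 88
step 9: acc = 107
step 10: acc = 125
step 11: acc = 117
The first disagreement with the printout is at step 4, where the value should be acc = 36.

step 4, acc = 36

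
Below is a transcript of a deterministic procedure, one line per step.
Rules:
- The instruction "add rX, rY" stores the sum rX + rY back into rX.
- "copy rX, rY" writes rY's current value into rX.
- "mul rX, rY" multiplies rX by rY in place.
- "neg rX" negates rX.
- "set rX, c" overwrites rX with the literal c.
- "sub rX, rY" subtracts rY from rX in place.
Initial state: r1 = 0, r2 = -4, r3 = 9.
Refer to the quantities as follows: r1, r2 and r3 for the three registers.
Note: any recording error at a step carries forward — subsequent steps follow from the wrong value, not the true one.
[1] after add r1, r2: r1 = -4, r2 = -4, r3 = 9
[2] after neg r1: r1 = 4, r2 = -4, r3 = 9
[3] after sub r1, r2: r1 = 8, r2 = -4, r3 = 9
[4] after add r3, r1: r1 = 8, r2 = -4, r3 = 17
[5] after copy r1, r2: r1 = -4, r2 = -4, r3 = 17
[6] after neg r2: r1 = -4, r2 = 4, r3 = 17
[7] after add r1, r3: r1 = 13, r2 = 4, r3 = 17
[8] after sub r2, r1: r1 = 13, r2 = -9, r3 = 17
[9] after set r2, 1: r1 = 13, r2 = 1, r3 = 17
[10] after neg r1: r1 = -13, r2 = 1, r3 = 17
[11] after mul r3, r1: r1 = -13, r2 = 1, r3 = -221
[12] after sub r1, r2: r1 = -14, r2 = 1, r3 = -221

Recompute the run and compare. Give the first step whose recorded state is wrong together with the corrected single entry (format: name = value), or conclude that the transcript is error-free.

no error

Step 1: r1 = 0 + -4 = -4 — exactly as logged.
Step 2: r1 = -(-4) = 4 — no discrepancy.
Step 3: r1 = 4 - -4 = 8 — verified.
Step 4: r3 = 9 + 8 = 17 — consistent with the transcript.
Step 5: r1 = -4 — same as recorded.
Step 6: r2 = -(-4) = 4 — same as recorded.
Step 7: r1 = -4 + 17 = 13 — matches.
Step 8: r2 = 4 - 13 = -9 — verified.
Step 9: r2 = 1 — no discrepancy.
Step 10: r1 = -(13) = -13 — confirmed correct.
Step 11: r3 = 17 * -13 = -221 — checks out.
Step 12: r1 = -13 - 1 = -14 — consistent with the transcript.
Each recorded entry agrees with the recomputation.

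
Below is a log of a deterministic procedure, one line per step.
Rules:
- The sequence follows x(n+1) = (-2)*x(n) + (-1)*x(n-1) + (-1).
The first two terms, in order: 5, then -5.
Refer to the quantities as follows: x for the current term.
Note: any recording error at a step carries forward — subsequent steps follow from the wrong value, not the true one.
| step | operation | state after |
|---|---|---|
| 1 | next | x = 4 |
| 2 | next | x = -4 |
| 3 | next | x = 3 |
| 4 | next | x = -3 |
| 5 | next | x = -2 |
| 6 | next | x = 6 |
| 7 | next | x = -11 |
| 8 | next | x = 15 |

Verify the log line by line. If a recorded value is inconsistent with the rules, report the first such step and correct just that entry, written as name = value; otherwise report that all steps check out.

step 5, x = 2

step 1: x = -2*(-5) + (-1)*(5) + (-1) = 4 -> agrees with the log
step 2: x = -2*(4) + (-1)*(-5) + (-1) = -4 -> checks out
step 3: x = -2*(-4) + (-1)*(4) + (-1) = 3 -> checks out
step 4: x = -2*(3) + (-1)*(-4) + (-1) = -3 -> same as recorded
step 5: x = -2*(-3) + (-1)*(3) + (-1) = 2 -> not what was recorded
First deviation found at step 5; the corrected entry is x = 2.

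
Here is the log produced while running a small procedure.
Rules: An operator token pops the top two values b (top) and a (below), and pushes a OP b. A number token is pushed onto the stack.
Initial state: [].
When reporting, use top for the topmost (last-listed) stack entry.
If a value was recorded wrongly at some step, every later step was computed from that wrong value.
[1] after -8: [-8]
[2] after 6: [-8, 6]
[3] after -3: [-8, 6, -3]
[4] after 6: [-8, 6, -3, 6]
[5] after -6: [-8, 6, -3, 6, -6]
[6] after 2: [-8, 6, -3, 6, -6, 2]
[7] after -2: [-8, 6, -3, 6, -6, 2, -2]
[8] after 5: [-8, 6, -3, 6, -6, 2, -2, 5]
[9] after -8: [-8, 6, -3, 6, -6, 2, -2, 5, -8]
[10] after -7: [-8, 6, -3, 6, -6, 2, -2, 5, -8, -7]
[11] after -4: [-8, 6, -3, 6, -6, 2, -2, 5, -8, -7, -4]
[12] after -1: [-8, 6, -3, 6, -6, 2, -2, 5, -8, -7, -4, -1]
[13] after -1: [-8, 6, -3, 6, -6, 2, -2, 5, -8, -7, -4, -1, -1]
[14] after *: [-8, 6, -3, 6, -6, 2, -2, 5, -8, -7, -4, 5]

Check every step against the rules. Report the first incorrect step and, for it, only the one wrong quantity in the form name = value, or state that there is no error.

1. push -8: top = -8 (checks out)
2. push 6: top = 6 (same as recorded)
3. push -3: top = -3 (same as recorded)
4. push 6: top = 6 (verified)
5. push -6: top = -6 (verified)
6. push 2: top = 2 (exactly as logged)
7. push -2: top = -2 (exactly as logged)
8. push 5: top = 5 (no discrepancy)
9. push -8: top = -8 (matches)
10. push -7: top = -7 (checks out)
11. push -4: top = -4 (in agreement)
12. push -1: top = -1 (checks out)
13. push -1: top = -1 (confirmed correct)
14. -1 * -1 = 1 (the recorded entry deviates here)
Conclusion: step 14 carries the first error; the entry should be top = 1.

step 14, top = 1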